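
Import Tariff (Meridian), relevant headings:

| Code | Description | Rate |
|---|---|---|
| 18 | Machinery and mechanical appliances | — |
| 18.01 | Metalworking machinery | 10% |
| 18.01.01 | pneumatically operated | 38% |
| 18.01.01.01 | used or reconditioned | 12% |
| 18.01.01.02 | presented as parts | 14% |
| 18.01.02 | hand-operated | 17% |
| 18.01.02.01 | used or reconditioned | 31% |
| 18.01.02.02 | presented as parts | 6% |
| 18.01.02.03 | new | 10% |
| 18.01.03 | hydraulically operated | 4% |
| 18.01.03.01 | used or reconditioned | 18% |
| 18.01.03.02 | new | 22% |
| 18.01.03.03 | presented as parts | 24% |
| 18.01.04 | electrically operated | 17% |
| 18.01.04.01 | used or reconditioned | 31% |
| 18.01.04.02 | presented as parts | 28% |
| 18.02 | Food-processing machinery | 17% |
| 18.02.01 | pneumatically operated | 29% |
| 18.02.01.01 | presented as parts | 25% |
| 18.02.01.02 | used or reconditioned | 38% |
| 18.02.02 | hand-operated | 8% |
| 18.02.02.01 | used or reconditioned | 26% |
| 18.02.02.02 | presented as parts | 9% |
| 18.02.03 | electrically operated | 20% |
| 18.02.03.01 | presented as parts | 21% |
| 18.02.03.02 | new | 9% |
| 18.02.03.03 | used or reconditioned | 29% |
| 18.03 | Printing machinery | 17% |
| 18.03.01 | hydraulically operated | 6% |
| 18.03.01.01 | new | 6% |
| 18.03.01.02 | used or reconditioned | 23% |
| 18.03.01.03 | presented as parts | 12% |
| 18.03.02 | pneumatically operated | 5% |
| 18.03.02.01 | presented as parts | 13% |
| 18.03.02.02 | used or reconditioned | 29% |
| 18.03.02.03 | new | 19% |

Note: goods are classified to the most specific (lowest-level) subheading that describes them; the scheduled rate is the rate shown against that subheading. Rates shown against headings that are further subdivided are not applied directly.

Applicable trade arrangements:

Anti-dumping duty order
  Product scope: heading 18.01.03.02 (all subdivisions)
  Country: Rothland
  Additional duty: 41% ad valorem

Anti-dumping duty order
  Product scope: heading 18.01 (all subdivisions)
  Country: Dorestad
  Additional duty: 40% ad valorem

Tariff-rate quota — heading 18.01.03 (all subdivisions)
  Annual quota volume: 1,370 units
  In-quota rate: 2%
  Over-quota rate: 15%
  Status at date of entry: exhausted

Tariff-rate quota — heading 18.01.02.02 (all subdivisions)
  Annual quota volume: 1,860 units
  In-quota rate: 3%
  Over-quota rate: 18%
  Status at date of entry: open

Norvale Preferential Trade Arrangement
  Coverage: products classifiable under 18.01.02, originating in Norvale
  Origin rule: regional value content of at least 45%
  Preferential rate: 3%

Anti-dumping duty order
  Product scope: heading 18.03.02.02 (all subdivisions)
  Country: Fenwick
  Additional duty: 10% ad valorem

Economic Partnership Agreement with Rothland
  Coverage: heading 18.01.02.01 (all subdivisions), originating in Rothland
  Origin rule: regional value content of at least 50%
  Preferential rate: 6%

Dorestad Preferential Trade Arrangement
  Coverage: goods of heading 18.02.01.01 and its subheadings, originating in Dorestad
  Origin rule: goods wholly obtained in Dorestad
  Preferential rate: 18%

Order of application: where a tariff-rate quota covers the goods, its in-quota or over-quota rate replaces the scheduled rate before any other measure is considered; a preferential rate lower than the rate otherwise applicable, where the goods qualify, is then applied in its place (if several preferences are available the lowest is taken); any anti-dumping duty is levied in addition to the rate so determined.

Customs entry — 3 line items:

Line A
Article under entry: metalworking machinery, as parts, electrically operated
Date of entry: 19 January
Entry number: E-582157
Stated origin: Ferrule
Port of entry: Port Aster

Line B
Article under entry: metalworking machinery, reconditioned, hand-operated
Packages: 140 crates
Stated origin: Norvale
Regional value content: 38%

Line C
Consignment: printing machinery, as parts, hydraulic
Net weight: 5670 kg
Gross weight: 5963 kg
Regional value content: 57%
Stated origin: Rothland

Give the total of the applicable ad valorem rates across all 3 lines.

Line A: metalworking → 18.01; electrically operated → 18.01.04; as parts → 18.01.04.02. Scheduled 28%. No special measure applies. → 28%.
Line B: metalworking → 18.01; hand-operated → 18.01.02; reconditioned → 18.01.02.01. Scheduled 31%. Norvale agreement on 18.01.02: RVC < 45%. → 31%.
Line C: printing → 18.03; hydraulic → 18.03.01; as parts → 18.03.01.03. Scheduled 12%. Rothland agreement on 18.01.02.01: 18.03.01.03 not covered. → 12%.
Sum: 28% + 31% + 12% = 71%.

71%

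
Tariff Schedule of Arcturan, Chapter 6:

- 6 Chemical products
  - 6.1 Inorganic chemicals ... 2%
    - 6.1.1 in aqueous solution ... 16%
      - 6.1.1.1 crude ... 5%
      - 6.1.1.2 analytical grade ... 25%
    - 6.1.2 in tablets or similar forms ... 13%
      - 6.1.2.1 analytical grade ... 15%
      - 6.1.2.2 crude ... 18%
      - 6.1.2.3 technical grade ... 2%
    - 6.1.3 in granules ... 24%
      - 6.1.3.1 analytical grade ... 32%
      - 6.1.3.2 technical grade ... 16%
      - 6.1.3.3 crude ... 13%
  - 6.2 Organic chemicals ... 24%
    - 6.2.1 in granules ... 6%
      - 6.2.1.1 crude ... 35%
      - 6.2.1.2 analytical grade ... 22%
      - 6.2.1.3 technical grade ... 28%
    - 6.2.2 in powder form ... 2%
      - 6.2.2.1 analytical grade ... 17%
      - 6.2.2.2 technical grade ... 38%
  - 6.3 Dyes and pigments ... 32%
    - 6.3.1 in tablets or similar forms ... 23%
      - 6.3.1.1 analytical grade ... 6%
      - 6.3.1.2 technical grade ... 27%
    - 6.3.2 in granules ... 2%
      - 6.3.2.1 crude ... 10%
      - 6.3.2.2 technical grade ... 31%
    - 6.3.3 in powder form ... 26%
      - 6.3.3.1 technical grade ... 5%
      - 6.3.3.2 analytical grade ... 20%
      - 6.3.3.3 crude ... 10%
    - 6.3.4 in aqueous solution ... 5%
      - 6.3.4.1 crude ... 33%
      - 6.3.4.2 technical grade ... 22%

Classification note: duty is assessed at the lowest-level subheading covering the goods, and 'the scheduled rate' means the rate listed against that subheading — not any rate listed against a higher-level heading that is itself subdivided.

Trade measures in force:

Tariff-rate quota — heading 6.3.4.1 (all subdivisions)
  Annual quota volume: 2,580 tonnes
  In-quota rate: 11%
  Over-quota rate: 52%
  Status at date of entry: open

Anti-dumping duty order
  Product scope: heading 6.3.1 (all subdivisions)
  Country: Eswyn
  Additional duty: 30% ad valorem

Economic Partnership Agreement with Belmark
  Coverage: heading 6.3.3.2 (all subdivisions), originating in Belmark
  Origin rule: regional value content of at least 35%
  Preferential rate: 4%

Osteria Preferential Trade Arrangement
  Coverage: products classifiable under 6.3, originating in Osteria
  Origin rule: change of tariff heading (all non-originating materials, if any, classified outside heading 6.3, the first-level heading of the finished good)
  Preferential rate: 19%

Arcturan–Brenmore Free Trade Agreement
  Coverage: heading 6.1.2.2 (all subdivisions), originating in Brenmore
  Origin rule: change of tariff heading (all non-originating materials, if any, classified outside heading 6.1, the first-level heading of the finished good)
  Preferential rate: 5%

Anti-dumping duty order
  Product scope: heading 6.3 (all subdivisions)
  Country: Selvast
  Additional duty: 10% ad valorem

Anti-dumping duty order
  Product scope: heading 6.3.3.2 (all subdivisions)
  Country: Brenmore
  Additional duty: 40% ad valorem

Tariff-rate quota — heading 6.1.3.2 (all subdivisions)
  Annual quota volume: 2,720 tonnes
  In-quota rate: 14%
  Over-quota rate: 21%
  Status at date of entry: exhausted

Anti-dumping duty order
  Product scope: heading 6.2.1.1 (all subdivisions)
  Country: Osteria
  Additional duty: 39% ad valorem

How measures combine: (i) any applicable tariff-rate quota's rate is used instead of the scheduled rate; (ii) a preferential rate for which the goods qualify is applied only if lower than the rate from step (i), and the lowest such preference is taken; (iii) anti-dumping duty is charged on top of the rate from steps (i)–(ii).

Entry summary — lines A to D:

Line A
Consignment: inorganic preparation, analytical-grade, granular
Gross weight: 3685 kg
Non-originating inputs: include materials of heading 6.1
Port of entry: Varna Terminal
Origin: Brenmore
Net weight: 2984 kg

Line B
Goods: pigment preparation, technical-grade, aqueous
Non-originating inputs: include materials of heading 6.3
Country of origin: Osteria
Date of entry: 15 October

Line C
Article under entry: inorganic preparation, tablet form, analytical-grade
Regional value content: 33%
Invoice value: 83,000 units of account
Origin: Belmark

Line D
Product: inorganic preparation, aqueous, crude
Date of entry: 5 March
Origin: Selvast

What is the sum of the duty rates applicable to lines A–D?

Line A: inorganic → 6.1; granular → 6.1.3; analytical-grade → 6.1.3.1. Scheduled 32%. Brenmore agreement on 6.1.2.2: 6.1.3.1 not covered. → 32%.
Line B: pigment → 6.3; aqueous → 6.3.4; technical-grade → 6.3.4.2. Scheduled 22%. Osteria agreement on 6.3: CTH not met. → 22%.
Line C: inorganic → 6.1; tablet form → 6.1.2; analytical-grade → 6.1.2.1. Scheduled 15%. Belmark agreement on 6.3.3.2: 6.1.2.1 not covered. → 15%.
Line D: inorganic → 6.1; aqueous → 6.1.1; crude → 6.1.1.1. Scheduled 5%. No special measure applies. → 5%.
Sum: 32% + 22% + 15% + 5% = 74%.

74%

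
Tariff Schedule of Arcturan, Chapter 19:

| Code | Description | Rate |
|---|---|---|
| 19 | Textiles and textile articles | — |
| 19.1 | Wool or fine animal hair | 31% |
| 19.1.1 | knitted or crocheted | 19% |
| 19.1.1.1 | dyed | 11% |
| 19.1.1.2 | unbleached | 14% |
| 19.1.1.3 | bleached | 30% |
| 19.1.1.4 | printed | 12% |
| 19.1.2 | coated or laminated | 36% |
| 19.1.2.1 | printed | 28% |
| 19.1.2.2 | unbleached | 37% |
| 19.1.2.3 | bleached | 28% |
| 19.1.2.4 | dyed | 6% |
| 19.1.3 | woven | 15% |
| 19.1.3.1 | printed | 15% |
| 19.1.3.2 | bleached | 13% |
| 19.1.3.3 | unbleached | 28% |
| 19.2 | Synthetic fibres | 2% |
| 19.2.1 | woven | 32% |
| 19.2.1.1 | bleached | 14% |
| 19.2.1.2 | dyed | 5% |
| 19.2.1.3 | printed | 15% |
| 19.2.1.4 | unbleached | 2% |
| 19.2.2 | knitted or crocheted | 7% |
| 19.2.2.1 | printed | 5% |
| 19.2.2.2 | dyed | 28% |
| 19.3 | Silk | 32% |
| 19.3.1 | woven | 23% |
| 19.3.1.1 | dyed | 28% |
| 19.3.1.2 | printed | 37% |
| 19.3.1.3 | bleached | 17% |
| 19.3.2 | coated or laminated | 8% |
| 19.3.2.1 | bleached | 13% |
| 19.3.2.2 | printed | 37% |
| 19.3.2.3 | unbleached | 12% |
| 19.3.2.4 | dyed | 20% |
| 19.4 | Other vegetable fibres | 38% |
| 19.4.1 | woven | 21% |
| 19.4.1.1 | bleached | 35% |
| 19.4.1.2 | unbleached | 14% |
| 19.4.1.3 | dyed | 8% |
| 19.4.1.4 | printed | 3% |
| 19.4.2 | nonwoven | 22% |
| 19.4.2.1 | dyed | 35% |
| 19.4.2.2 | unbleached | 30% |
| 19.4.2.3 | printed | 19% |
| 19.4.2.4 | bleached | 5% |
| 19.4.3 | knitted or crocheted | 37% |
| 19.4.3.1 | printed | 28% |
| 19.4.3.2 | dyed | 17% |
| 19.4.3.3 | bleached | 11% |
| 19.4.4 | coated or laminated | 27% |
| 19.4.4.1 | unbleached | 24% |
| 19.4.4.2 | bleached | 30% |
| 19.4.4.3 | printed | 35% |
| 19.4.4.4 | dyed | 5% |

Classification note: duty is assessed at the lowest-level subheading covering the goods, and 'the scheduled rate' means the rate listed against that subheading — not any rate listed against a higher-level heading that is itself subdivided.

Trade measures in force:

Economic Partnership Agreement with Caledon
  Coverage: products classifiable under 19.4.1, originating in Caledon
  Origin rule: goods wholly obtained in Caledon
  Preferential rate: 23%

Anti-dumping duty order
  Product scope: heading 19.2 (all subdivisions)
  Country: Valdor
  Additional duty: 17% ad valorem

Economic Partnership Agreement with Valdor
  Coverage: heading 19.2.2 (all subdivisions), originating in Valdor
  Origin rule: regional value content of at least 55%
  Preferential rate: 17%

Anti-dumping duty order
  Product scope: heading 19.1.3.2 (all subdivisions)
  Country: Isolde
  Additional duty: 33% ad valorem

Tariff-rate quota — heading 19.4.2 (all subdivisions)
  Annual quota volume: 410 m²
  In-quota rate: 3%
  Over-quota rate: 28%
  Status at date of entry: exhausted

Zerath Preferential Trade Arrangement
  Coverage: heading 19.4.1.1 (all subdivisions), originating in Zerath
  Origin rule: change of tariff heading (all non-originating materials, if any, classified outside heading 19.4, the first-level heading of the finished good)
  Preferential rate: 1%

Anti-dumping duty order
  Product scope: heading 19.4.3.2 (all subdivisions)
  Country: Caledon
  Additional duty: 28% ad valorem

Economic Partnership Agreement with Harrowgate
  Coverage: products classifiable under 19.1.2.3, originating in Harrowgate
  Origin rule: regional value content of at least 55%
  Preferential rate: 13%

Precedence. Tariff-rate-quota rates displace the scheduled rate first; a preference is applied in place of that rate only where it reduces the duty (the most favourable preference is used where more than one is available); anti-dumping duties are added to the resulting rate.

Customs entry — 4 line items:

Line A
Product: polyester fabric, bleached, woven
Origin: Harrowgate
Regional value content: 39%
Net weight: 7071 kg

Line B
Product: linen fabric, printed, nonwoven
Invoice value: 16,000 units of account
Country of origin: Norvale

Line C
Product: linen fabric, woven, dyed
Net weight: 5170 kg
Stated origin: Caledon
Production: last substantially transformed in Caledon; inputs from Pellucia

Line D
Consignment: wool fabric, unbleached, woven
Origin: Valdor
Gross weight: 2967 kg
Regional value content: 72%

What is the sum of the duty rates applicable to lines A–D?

Line A: polyester → 19.2; woven → 19.2.1; bleached → 19.2.1.1. Scheduled 14%. Harrowgate agreement on 19.1.2.3: 19.2.1.1 not covered. → 14%.
Line B: linen → 19.4; nonwoven → 19.4.2; printed → 19.4.2.3. Scheduled 19%. quota on 19.4.2 exhausted → over-quota 28%. → 28%.
Line C: linen → 19.4; woven → 19.4.1; dyed → 19.4.1.3. Scheduled 8%. Caledon agreement on 19.4.1: not wholly obtained. → 8%.
Line D: wool → 19.1; woven → 19.1.3; unbleached → 19.1.3.3. Scheduled 28%. Valdor agreement on 19.2.2: 19.1.3.3 not covered. → 28%.
Sum: 14% + 28% + 8% + 28% = 78%.

78%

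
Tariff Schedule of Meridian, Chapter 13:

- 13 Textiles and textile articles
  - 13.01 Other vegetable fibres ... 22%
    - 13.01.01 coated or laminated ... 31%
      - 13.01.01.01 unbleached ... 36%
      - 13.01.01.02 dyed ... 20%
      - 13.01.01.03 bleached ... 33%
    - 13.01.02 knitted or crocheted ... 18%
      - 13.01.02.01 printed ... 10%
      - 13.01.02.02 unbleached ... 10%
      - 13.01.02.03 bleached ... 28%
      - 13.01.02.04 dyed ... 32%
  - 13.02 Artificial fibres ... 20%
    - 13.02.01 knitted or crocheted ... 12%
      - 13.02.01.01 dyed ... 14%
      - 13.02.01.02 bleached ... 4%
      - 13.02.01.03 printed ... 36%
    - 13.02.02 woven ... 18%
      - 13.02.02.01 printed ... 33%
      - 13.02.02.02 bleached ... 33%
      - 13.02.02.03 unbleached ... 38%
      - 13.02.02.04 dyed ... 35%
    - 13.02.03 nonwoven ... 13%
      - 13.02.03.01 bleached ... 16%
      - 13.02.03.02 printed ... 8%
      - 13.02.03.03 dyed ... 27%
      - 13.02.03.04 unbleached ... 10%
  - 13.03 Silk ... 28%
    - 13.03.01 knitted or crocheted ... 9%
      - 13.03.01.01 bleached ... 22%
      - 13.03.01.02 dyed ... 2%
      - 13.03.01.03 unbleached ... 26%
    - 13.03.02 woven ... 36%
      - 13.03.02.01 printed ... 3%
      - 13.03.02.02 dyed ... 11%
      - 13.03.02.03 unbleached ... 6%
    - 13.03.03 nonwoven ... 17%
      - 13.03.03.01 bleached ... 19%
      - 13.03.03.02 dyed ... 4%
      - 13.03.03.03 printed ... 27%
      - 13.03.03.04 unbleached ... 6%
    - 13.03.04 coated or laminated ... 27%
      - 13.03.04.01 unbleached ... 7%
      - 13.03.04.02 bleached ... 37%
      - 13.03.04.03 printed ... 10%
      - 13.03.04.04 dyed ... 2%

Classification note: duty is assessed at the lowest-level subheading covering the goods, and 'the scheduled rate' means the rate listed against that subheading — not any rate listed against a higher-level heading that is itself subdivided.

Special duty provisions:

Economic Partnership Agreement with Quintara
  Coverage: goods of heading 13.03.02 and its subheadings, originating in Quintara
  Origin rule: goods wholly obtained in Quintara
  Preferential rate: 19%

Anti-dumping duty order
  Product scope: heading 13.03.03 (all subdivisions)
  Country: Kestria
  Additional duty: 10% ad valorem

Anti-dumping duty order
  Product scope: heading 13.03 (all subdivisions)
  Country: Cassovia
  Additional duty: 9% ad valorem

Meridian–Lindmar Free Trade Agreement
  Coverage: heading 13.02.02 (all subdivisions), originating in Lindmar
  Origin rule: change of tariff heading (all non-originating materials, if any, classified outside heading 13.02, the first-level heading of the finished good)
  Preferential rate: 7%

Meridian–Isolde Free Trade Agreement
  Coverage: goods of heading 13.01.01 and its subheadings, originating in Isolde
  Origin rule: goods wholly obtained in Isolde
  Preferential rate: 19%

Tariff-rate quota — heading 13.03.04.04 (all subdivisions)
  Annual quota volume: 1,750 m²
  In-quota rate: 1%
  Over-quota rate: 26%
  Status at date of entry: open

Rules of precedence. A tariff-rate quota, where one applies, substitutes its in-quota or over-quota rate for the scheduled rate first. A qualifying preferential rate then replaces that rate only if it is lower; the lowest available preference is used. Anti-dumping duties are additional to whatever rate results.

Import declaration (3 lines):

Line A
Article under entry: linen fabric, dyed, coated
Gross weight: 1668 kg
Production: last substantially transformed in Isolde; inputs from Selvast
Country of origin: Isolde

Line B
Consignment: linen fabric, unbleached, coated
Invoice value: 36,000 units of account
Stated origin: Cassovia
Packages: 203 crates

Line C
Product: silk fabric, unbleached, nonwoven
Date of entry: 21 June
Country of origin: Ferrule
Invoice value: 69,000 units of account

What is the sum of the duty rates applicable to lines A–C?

Line A: linen → 13.01; coated → 13.01.01; dyed → 13.01.01.02. Scheduled 20%. Isolde agreement on 13.01.01: not wholly obtained. → 20%.
Line B: linen → 13.01; coated → 13.01.01; unbleached → 13.01.01.01. Scheduled 36%. No special measure applies. → 36%.
Line C: silk → 13.03; nonwoven → 13.03.03; unbleached → 13.03.03.04. Scheduled 6%. No special measure applies. → 6%.
Sum: 20% + 36% + 6% = 62%.

62%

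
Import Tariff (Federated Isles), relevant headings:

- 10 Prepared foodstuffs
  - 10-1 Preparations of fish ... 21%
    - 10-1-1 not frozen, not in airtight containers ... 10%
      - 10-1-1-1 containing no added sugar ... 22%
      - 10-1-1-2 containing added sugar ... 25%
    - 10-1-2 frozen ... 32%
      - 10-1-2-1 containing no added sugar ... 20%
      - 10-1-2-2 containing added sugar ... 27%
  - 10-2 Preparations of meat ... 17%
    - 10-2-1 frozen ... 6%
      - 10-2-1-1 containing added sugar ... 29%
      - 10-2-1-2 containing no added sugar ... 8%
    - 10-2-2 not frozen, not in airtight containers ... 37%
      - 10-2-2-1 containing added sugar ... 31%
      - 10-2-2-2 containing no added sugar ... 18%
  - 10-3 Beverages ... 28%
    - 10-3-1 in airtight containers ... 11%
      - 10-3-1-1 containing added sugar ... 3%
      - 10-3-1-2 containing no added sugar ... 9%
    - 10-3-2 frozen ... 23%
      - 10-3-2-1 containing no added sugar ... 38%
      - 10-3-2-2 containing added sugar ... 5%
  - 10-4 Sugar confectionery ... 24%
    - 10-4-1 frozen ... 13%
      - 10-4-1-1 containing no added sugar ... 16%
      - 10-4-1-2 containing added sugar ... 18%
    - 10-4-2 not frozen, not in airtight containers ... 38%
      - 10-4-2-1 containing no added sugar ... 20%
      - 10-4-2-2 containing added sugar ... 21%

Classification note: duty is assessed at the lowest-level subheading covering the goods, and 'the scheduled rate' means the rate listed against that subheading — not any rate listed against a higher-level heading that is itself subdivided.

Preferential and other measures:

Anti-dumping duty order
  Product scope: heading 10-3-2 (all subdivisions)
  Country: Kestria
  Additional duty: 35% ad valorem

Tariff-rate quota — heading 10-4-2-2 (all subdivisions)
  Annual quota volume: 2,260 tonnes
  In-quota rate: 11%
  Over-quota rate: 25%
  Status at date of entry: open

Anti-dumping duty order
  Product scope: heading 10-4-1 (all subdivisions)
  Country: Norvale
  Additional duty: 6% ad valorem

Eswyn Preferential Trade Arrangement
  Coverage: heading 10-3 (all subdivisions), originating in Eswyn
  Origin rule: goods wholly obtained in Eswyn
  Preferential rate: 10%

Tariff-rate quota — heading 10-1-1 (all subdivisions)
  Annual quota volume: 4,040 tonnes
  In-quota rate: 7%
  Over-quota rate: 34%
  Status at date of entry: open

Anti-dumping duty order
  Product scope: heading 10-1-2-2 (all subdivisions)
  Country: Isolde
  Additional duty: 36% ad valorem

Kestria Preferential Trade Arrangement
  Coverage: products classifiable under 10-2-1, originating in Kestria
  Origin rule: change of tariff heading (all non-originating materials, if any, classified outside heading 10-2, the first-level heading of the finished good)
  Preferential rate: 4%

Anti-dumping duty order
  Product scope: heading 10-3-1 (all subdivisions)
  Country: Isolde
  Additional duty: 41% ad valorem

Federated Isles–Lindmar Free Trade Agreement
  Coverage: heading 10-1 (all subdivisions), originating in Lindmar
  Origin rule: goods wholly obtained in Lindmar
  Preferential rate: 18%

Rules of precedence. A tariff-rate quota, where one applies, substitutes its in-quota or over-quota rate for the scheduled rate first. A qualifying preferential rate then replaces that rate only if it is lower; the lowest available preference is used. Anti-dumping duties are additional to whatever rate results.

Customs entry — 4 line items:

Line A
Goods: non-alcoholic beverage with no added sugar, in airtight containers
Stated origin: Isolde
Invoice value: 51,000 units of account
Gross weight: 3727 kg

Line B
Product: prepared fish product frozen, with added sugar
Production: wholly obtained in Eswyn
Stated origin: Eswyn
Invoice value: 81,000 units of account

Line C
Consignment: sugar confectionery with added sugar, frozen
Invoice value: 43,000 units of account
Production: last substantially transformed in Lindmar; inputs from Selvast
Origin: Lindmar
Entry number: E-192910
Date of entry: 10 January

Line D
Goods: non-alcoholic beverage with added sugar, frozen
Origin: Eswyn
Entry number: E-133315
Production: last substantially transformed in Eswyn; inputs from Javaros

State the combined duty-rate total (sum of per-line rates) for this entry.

Line A: non-alcoholic beverage → 10-3; in airtight containers → 10-3-1; with no added sugar → 10-3-1-2. Scheduled 9%. anti-dumping (Isolde, 10-3-1): +41%; total 9% + 41% = 50%. → 50%.
Line B: prepared fish product → 10-1; frozen → 10-1-2; with added sugar → 10-1-2-2. Scheduled 27%. Eswyn agreement on 10-3: 10-1-2-2 not covered. → 27%.
Line C: sugar confectionery → 10-4; frozen → 10-4-1; with added sugar → 10-4-1-2. Scheduled 18%. Lindmar agreement on 10-1: 10-4-1-2 not covered. → 18%.
Line D: non-alcoholic beverage → 10-3; frozen → 10-3-2; with added sugar → 10-3-2-2. Scheduled 5%. Eswyn agreement on 10-3: not wholly obtained. → 5%.
Sum: 50% + 27% + 18% + 5% = 100%.

100%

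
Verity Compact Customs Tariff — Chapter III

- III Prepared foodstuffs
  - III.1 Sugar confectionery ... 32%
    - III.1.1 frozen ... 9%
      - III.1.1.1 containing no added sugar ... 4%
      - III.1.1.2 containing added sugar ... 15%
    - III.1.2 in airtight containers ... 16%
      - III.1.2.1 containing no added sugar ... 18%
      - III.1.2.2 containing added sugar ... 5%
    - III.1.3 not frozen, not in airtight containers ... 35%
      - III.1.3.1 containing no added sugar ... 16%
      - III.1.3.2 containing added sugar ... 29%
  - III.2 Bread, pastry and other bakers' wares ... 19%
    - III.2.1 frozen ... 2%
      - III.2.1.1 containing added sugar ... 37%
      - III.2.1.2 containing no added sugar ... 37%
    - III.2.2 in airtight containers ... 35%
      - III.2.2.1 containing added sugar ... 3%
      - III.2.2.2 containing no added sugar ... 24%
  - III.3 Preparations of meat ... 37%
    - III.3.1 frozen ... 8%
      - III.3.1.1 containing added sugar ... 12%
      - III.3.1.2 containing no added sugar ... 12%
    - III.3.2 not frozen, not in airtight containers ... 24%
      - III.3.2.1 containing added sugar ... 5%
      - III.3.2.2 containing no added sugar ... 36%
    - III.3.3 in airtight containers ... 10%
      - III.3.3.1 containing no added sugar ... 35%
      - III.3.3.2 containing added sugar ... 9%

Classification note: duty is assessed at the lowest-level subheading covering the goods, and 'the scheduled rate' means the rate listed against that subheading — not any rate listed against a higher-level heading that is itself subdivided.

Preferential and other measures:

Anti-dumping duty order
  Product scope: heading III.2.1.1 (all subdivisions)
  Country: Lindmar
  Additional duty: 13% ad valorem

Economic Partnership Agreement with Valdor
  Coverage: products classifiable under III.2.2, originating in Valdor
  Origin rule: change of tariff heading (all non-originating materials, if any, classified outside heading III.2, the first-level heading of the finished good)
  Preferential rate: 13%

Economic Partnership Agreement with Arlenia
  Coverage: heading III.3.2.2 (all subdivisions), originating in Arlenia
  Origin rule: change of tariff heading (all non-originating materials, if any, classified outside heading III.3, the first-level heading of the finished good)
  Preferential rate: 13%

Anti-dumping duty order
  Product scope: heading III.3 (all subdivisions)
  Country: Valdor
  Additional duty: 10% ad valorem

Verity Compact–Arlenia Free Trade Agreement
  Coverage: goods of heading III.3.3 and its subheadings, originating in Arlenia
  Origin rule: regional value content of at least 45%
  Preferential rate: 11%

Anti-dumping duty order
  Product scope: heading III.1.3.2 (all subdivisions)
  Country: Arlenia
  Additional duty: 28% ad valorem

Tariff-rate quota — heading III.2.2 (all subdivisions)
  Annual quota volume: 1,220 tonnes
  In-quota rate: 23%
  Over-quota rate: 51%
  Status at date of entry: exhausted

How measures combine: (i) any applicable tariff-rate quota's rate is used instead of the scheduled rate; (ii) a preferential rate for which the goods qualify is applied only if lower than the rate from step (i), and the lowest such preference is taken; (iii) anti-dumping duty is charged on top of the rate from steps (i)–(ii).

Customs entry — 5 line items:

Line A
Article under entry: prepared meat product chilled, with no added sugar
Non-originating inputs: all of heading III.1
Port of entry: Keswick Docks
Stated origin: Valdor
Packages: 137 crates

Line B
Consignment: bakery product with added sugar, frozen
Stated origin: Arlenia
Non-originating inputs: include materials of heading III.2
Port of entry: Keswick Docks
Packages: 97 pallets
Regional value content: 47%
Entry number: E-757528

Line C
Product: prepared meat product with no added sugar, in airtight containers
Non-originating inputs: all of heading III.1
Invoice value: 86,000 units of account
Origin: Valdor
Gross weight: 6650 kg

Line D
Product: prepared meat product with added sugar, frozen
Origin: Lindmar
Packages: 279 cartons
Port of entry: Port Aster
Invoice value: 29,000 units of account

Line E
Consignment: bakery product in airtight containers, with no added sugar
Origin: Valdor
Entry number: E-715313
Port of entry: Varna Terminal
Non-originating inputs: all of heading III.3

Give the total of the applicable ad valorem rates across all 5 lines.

153%

Line A: prepared meat product → III.3; chilled → III.3.2; with no added sugar → III.3.2.2. Scheduled 36%. Valdor agreement on III.2.2: III.3.2.2 not covered; anti-dumping (Valdor, III.3): +10%; total 36% + 10% = 46%. → 46%.
Line B: bakery product → III.2; frozen → III.2.1; with added sugar → III.2.1.1. Scheduled 37%. Arlenia agreement on III.3.2.2: III.2.1.1 not covered; Arlenia agreement on III.3.3: III.2.1.1 not covered. → 37%.
Line C: prepared meat product → III.3; in airtight containers → III.3.3; with no added sugar → III.3.3.1. Scheduled 35%. Valdor agreement on III.2.2: III.3.3.1 not covered; anti-dumping (Valdor, III.3): +10%; total 35% + 10% = 45%. → 45%.
Line D: prepared meat product → III.3; frozen → III.3.1; with added sugar → III.3.1.1. Scheduled 12%. No special measure applies. → 12%.
Line E: bakery product → III.2; in airtight containers → III.2.2; with no added sugar → III.2.2.2. Scheduled 24%. quota on III.2.2 exhausted → over-quota 51%; Valdor agreement on III.2.2: CTH met → 13% available; preferential 13%. → 13%.
Sum: 46% + 37% + 45% + 12% + 13% = 153%.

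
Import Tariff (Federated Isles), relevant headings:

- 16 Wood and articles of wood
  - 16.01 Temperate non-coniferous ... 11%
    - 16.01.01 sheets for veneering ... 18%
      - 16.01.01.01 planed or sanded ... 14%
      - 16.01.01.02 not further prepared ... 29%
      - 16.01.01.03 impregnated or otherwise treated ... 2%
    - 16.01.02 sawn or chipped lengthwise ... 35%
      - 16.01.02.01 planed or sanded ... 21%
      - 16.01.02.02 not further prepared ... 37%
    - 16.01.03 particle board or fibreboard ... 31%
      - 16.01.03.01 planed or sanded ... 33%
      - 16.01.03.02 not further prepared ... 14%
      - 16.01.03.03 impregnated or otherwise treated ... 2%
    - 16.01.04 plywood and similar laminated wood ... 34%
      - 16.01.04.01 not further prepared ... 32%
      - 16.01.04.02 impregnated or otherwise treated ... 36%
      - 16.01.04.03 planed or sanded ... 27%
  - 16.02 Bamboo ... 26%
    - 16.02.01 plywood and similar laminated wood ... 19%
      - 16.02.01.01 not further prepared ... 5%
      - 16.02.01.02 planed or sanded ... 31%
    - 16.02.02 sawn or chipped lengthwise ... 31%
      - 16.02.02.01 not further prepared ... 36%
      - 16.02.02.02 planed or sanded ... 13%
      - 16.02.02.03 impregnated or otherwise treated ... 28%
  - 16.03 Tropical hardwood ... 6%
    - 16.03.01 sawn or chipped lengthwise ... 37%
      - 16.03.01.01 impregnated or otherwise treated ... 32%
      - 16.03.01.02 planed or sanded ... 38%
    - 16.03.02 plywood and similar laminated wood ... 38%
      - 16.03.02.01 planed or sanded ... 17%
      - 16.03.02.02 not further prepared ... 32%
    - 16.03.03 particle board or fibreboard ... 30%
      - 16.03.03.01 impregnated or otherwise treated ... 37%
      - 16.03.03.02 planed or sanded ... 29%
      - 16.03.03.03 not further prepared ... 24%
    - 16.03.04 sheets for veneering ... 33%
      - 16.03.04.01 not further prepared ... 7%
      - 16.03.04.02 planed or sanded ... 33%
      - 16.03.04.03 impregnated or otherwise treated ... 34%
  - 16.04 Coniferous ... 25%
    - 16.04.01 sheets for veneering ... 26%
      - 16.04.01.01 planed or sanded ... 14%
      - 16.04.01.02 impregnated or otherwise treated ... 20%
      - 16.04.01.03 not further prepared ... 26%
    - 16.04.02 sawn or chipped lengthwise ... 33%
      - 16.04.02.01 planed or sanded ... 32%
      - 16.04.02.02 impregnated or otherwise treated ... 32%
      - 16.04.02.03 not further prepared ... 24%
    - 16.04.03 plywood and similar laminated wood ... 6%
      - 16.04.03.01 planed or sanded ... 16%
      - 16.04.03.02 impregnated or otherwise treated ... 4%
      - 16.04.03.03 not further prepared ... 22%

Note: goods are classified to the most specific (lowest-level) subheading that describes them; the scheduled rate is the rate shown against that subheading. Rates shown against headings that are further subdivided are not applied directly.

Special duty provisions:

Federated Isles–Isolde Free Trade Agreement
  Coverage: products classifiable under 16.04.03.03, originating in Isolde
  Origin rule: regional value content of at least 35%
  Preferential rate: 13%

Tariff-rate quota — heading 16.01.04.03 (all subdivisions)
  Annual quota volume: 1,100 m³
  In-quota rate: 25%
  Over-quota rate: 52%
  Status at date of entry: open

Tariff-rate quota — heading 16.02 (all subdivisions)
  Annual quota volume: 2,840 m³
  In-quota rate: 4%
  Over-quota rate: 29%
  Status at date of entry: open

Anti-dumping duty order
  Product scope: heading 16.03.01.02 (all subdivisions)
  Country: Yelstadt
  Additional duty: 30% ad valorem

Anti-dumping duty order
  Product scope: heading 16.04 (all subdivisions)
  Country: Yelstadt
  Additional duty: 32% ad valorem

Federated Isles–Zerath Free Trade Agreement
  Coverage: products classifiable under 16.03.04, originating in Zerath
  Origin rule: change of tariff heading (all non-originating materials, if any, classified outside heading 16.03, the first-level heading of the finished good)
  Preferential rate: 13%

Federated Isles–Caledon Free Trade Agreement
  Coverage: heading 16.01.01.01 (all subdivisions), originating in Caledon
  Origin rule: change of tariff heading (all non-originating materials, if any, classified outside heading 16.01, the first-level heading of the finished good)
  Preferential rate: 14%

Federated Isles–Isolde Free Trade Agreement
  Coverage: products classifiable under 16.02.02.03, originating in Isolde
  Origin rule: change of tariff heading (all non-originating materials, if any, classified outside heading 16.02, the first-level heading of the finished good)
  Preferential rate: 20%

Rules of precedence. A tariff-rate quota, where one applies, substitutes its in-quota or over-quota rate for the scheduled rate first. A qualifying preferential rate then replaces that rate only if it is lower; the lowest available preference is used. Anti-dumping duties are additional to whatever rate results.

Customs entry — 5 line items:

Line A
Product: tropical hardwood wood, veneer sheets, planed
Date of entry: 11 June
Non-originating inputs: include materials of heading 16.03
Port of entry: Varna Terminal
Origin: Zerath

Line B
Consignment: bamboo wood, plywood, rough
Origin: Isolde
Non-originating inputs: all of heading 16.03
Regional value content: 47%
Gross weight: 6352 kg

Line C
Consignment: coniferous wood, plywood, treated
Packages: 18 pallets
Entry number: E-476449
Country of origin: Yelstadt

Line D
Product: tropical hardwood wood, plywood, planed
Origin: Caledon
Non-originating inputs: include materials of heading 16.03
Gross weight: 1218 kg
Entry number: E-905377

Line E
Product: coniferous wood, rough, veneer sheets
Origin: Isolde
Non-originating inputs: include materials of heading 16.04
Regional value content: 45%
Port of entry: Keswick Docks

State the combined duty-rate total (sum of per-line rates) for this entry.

116%

Line A: tropical hardwood → 16.03; veneer sheets → 16.03.04; planed → 16.03.04.02. Scheduled 33%. Zerath agreement on 16.03.04: CTH not met. → 33%.
Line B: bamboo → 16.02; plywood → 16.02.01; rough → 16.02.01.01. Scheduled 5%. quota on 16.02 open → in-quota 4%; Isolde agreement on 16.04.03.03: 16.02.01.01 not covered; Isolde agreement on 16.02.02.03: 16.02.01.01 not covered. → 4%.
Line C: coniferous → 16.04; plywood → 16.04.03; treated → 16.04.03.02. Scheduled 4%. anti-dumping (Yelstadt, 16.04): +32%; total 4% + 32% = 36%. → 36%.
Line D: tropical hardwood → 16.03; plywood → 16.03.02; planed → 16.03.02.01. Scheduled 17%. Caledon agreement on 16.01.01.01: 16.03.02.01 not covered. → 17%.
Line E: coniferous → 16.04; veneer sheets → 16.04.01; rough → 16.04.01.03. Scheduled 26%. Isolde agreement on 16.04.03.03: 16.04.01.03 not covered; Isolde agreement on 16.02.02.03: 16.04.01.03 not covered. → 26%.
Sum: 33% + 4% + 36% + 17% + 26% = 116%.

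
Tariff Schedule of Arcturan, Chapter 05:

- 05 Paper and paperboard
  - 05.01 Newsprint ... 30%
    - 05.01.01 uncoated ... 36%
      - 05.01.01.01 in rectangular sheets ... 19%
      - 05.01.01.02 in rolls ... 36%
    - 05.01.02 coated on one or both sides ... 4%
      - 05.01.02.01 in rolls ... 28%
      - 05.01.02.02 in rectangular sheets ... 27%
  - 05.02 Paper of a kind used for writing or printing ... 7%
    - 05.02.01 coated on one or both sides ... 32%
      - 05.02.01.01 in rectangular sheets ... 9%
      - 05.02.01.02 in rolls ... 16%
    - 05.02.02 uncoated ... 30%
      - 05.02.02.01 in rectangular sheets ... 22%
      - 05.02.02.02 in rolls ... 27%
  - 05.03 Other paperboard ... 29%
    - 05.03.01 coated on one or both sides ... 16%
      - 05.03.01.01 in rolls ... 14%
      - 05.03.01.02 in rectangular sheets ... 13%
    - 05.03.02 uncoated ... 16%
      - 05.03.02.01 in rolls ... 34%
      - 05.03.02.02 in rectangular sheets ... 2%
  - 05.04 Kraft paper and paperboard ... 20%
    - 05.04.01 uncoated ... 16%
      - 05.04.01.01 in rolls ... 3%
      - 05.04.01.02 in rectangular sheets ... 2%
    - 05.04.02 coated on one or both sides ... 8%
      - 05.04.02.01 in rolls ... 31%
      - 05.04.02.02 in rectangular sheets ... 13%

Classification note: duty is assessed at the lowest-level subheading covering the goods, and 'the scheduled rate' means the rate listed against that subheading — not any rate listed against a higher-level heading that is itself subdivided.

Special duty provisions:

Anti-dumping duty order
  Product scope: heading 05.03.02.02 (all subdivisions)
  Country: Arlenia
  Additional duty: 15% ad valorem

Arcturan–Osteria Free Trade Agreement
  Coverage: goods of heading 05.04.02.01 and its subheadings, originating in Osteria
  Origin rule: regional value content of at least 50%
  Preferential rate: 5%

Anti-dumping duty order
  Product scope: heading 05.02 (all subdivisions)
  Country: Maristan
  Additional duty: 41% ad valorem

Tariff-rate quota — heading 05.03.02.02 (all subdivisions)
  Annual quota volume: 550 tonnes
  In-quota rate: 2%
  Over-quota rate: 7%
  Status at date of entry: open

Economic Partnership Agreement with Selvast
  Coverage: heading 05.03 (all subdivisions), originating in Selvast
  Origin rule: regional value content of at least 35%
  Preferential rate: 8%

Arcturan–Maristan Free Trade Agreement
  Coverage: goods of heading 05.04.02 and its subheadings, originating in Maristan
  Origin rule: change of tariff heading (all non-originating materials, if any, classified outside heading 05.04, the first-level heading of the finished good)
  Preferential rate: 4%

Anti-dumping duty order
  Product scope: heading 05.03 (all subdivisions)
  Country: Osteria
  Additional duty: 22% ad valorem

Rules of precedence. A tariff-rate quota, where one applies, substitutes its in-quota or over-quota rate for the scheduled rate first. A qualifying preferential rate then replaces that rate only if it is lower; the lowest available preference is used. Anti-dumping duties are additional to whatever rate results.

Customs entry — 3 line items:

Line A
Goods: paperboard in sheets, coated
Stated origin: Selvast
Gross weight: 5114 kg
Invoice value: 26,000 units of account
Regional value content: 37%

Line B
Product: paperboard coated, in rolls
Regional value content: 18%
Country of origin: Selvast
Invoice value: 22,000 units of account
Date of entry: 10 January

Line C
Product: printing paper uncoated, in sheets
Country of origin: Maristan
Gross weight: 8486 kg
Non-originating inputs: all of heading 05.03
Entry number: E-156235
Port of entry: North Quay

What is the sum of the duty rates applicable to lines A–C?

85%

Line A: paperboard → 05.03; coated → 05.03.01; in sheets → 05.03.01.02. Scheduled 13%. Selvast agreement on 05.03: RVC ≥ 35% → 8% available; preferential 8%. → 8%.
Line B: paperboard → 05.03; coated → 05.03.01; in rolls → 05.03.01.01. Scheduled 14%. Selvast agreement on 05.03: RVC < 35%. → 14%.
Line C: printing paper → 05.02; uncoated → 05.02.02; in sheets → 05.02.02.01. Scheduled 22%. Maristan agreement on 05.04.02: 05.02.02.01 not covered; anti-dumping (Maristan, 05.02): +41%; total 22% + 41% = 63%. → 63%.
Sum: 8% + 14% + 63% = 85%.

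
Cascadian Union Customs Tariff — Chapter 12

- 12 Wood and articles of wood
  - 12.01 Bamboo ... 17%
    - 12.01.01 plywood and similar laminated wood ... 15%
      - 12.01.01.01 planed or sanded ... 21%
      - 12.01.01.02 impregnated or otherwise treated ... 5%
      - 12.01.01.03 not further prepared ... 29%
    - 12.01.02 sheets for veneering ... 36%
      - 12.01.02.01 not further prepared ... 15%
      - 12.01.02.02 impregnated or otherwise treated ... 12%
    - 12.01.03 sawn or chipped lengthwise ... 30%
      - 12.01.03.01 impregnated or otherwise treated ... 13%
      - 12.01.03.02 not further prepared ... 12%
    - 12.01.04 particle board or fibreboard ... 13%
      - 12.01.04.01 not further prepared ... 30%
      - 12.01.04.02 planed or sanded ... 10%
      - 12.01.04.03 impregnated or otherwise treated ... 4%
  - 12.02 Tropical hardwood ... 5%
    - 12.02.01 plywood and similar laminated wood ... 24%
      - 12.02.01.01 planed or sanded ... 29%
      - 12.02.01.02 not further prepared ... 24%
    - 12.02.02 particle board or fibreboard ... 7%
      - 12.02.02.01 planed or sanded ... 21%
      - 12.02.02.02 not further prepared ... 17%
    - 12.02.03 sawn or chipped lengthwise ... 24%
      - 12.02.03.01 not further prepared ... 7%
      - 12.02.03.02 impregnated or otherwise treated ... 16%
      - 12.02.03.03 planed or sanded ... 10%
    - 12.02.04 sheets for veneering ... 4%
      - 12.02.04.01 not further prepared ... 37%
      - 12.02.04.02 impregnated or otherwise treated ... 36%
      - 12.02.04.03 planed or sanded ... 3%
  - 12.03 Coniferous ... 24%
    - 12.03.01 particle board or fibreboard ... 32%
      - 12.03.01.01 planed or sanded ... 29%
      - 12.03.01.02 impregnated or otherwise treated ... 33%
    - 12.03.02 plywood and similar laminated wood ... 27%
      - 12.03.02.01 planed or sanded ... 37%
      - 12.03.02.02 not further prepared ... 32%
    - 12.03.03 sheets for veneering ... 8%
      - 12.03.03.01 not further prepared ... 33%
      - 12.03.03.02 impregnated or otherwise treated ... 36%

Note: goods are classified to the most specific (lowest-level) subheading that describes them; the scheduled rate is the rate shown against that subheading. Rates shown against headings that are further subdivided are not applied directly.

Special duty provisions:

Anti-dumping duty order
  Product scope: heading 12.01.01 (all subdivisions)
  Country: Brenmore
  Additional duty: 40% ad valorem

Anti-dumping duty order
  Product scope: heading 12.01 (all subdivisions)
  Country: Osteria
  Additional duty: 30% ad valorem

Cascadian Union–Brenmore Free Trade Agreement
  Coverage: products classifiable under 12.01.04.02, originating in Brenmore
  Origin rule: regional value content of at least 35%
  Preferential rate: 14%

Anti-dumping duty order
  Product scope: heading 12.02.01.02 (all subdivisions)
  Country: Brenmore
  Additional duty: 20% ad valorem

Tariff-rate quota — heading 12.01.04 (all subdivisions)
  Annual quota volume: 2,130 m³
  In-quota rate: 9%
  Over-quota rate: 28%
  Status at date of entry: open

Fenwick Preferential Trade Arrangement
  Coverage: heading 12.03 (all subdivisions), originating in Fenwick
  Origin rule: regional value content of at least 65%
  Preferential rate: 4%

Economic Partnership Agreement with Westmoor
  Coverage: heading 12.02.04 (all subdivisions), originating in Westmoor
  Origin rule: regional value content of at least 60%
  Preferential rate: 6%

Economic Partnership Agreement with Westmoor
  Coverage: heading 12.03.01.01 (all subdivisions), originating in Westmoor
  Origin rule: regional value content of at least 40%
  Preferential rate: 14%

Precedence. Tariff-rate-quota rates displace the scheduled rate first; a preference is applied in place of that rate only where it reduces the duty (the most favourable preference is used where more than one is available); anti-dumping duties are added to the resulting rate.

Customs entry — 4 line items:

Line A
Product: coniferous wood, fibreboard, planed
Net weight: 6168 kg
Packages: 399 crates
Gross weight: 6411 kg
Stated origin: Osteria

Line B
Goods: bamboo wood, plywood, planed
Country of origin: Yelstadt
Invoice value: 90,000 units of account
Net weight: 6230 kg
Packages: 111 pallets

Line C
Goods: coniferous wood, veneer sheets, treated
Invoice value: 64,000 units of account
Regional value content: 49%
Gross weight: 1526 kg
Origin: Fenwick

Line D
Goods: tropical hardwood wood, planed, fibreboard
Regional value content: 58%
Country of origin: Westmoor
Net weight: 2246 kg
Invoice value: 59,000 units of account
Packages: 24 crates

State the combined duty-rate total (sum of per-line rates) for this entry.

Line A: coniferous → 12.03; fibreboard → 12.03.01; planed → 12.03.01.01. Scheduled 29%. No special measure applies. → 29%.
Line B: bamboo → 12.01; plywood → 12.01.01; planed → 12.01.01.01. Scheduled 21%. No special measure applies. → 21%.
Line C: coniferous → 12.03; veneer sheets → 12.03.03; treated → 12.03.03.02. Scheduled 36%. Fenwick agreement on 12.03: RVC < 65%. → 36%.
Line D: tropical hardwood → 12.02; fibreboard → 12.02.02; planed → 12.02.02.01. Scheduled 21%. Westmoor agreement on 12.02.04: 12.02.02.01 not covered; Westmoor agreement on 12.03.01.01: 12.02.02.01 not covered. → 21%.
Sum: 29% + 21% + 36% + 21% = 107%.

107%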